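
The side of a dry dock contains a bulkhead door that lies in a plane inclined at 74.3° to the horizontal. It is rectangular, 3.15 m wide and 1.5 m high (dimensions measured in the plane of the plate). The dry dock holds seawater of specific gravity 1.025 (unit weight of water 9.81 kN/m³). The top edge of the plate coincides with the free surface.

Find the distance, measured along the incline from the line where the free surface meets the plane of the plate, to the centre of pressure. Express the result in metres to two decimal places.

y_p = 1.00 m

γ = 1.025 × 9.81 = 10.05525 kN/m³.
Let θ = 74.3° be the plate's angle to the horizontal; measure y along the incline from where the plane meets the free surface. Vertical depth h = y·sinθ with sinθ = 0.962692.
The centroid lies 1.5/2 = 0.75 m below the top edge, so y_c = 0.75 m and h_c = 0.75 × 0.962692 = 0.722019 m.
A = 3.15 × 1.5 = 4.725 m².
Resultant F = γ·h_c·A = 10.05525 × 0.722019 × 4.725 = 34.3039 kN.
I_c = b·h³/12 = 3.15 × 1.5³/12 = 0.885937 m⁴.
Centre of pressure: y_p = y_c + I_c/(y_c·A) = 0.75 + 0.885937/(0.75 × 4.725) = 0.75 + 0.25 = 1 m along the plane.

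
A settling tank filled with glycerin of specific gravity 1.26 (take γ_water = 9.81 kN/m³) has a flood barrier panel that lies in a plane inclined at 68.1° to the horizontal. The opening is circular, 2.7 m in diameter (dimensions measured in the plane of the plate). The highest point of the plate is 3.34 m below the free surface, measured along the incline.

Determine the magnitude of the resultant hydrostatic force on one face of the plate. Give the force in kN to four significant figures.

γ = 1.26 × 9.81 = 12.3606 kN/m³.
Let θ = 68.1° be the plate's angle to the horizontal; measure y along the incline from where the plane meets the free surface. Vertical depth h = y·sinθ with sinθ = 0.927836.
The centroid is at the centre, 1.35 m below the top of the plate, so y_c = 3.34 + 1.35 = 4.69 m and h_c = 4.69 × 0.927836 = 4.35155 m.
A = π(1.35)² = 5.72555 m².
Resultant F = γ·h_c·A = 12.3606 × 4.35155 × 5.72555 = 307.965 kN.

F ≈ 308.0 kN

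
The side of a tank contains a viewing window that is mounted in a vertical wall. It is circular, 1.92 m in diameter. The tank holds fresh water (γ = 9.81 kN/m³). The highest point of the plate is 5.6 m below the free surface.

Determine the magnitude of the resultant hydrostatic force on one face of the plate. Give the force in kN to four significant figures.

F ≈ 186.3 kN

γ = 9.81 kN/m³.
The centroid is at the centre, 0.96 m below the top of the plate, so the centroid depth is h_c = 5.6 + 0.96 = 6.56 m.
A = π(0.96)² = 2.89529 m².
Resultant F = γ·h_c·A = 9.81 × 6.56 × 2.89529 = 186.322 kN.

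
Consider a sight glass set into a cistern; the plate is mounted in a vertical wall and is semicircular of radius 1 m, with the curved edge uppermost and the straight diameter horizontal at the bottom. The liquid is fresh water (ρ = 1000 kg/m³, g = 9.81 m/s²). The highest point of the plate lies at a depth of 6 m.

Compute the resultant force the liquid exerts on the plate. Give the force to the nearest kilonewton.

F ≈ 101 kN

γ = ρg = 1000 × 9.81 = 9810 N/m³ = 9.81 kN/m³.
The centroid lies 4r/(3π) = 0.424413 m above the diameter, so r − 4r/(3π) = 1 − 0.424413 = 0.575587 m below the topmost point, so the centroid depth is h_c = 6 + 0.575587 = 6.57559 m.
A = πr²/2 = π × 1²/2 = 1.5708 m².
Resultant F = γ·h_c·A = 9.81 × 6.57559 × 1.5708 = 101.327 kN.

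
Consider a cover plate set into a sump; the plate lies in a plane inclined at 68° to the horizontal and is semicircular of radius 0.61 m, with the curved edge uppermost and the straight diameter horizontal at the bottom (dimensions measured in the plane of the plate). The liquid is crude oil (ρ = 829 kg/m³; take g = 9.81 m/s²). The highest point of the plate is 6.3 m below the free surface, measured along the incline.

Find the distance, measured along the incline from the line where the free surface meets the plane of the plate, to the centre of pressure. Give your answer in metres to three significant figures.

γ = ρg = 829 × 9.81 / 1000 = 8.13249 kN/m³.
Let θ = 68° be the plate's angle to the horizontal; measure y along the incline from where the plane meets the free surface. Vertical depth h = y·sinθ with sinθ = 0.927184.
The centroid lies 4r/(3π) = 0.258892 m above the diameter, so r − 4r/(3π) = 0.61 − 0.258892 = 0.351108 m below the topmost point, so y_c = 6.3 + 0.351108 = 6.65111 m and h_c = 6.65111 × 0.927184 = 6.1668 m.
A = πr²/2 = π × 0.61²/2 = 0.584493 m².
Resultant F = γ·h_c·A = 8.13249 × 6.1668 × 0.584493 = 29.3132 kN.
I_c = (π/8 − 8/(9π))·r⁴ = 0.109757 × 0.61⁴ = 0.0151968 m⁴.
Centre of pressure: y_p = y_c + I_c/(y_c·A) = 6.65111 + 0.0151968/(6.65111 × 0.584493) = 6.65111 + 0.00390912 = 6.65502 m along the plane.

y_p = 6.66 m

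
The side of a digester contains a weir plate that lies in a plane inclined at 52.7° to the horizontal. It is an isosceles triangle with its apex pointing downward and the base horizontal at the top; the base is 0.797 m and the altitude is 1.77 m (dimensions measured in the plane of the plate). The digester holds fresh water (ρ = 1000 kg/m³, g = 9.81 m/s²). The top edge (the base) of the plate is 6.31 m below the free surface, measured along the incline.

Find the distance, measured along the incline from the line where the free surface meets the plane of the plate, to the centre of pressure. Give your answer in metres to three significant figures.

y_p = 6.93 m

γ = ρg = 1000 × 9.81 = 9810 N/m³ = 9.81 kN/m³.
Let θ = 52.7° be the plate's angle to the horizontal; measure y along the incline from where the plane meets the free surface. Vertical depth h = y·sinθ with sinθ = 0.795473.
With the apex down, the centroid sits h/3 = 1.77/3 = 0.59 m below the base (the top edge), so y_c = 6.31 + 0.59 = 6.9 m and h_c = 6.9 × 0.795473 = 5.48876 m.
A = ½ × 0.797 × 1.77 = 0.705345 m².
Resultant F = γ·h_c·A = 9.81 × 5.48876 × 0.705345 = 37.9791 kN.
I_c = b·h³/36 = 0.797 × 1.77³/36 = 0.122765 m⁴.
Centre of pressure: y_p = y_c + I_c/(y_c·A) = 6.9 + 0.122765/(6.9 × 0.705345) = 6.9 + 0.0252246 = 6.92522 m along the plane.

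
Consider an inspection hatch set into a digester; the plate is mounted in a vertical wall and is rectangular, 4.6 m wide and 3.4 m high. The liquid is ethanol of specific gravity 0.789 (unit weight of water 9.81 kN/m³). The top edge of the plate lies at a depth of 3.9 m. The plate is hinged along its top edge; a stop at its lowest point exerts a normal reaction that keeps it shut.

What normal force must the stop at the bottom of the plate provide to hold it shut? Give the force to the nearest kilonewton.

P ≈ 373 kN

γ = 0.789 × 9.81 = 7.74009 kN/m³.
The centroid lies 3.4/2 = 1.7 m below the top edge, so the centroid depth is h_c = 3.9 + 1.7 = 5.6 m.
A = 4.6 × 3.4 = 15.64 m².
Resultant F = γ·h_c·A = 7.74009 × 5.6 × 15.64 = 677.908 kN.
I_c = b·h³/12 = 4.6 × 3.4³/12 = 15.0665 m⁴.
Centre of pressure: y_p = y_c + I_c/(y_c·A) = 5.6 + 15.0665/(5.6 × 15.64) = 5.6 + 0.172023 = 5.77202 m along the plane.
The resultant acts 1.7 + 0.172023 = 1.87202 m (along the plate) below the hinge at the top edge, so the moment about the hinge is M = F × 1.87202 = 677.908 × 1.87202 = 1269.06 kN·m.
A normal force at the bottom, 3.4 m from the hinge, must supply this moment: P = 1269.06/3.4 = 373.253 kN.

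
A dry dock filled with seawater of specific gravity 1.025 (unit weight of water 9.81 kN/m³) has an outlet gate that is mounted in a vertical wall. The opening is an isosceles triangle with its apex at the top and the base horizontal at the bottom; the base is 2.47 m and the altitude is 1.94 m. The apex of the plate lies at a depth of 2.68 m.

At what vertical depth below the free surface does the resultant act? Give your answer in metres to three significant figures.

h_p = 4.03 m

γ = 1.025 × 9.81 = 10.05525 kN/m³.
With the apex up, the centroid sits 2h/3 = 2 × 1.94/3 = 1.29333 m below the apex, so the centroid depth is h_c = 2.68 + 1.29333 = 3.97333 m.
A = ½ × 2.47 × 1.94 = 2.3959 m².
Resultant F = γ·h_c·A = 10.05525 × 3.97333 × 2.3959 = 95.723 kN.
I_c = b·h³/36 = 2.47 × 1.94³/36 = 0.500956 m⁴.
Centre of pressure: y_p = y_c + I_c/(y_c·A) = 3.97333 + 0.500956/(3.97333 × 2.3959) = 3.97333 + 0.0526231 = 4.02595 m along the plane.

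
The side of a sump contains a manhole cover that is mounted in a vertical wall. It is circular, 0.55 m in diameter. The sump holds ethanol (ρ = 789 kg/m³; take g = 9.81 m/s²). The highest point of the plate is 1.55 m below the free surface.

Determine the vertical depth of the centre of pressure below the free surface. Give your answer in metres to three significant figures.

γ = ρg = 789 × 9.81 / 1000 = 7.74009 kN/m³.
The centroid is at the centre, 0.275 m below the top of the plate, so the centroid depth is h_c = 1.55 + 0.275 = 1.825 m.
A = π(0.275)² = 0.237583 m².
Resultant F = γ·h_c·A = 7.74009 × 1.825 × 0.237583 = 3.35602 kN.
I_c = πr⁴/4 = π × 0.275⁴/4 = 0.0044918 m⁴.
Centre of pressure: y_p = y_c + I_c/(y_c·A) = 1.825 + 0.0044918/(1.825 × 0.237583) = 1.825 + 0.0103596 = 1.83536 m along the plane.

h_p = 1.84 m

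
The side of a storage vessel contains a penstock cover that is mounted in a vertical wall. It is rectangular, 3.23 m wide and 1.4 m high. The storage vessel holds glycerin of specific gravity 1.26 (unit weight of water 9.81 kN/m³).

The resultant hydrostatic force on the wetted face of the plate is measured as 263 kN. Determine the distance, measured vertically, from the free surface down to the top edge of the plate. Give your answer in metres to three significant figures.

γ = 1.26 × 9.81 = 12.3606 kN/m³.
A = 3.23 × 1.4 = 4.522 m².
From F = γ·h_c·A, the centroid depth is h_c = 263/(12.3606 × 4.522) = 4.70528 m.
The centroid lies 1.4/2 = 0.7 m below the top edge, so the top edge sits at h_top = 4.70528 − 0.7 = 4.00528 m below the surface.

d_top ≈ 4.01 m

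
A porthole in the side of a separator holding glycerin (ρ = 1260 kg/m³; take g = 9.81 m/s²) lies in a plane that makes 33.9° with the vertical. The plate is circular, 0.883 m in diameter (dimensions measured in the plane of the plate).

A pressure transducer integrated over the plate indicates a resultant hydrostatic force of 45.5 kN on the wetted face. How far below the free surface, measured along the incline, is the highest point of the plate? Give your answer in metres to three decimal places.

γ = ρg = 1260 × 9.81 / 1000 = 12.3606 kN/m³.
A = π(0.4415)² = 0.612366 m².
From F = γ·h_c·A, the centroid depth is h_c = 45.5/(12.3606 × 0.612366) = 6.01119 m.
The plate makes 33.9° with the vertical, i.e. θ = 90° − 33.9° = 56.1° to the horizontal. Measuring y along the incline from the free-surface line, vertical depth h = y·sinθ with sinθ = 0.830012.
Along the incline, y_c = h_c/sinθ = 6.01119/0.830012 = 7.24229 m.
The centroid is at the centre, 0.4415 m below the top of the plate, so the highest point sits at y_top = 7.24229 − 0.4415 = 6.80079 m along the incline.

y_top ≈ 6.801 m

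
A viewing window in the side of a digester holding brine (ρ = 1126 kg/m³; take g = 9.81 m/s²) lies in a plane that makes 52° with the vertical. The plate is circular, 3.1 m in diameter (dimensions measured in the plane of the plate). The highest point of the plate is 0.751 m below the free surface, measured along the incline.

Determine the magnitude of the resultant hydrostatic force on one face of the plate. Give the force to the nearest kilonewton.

F ≈ 118 kN

γ = ρg = 1126 × 9.81 / 1000 = 11.04606 kN/m³.
The plate makes 52° with the vertical, i.e. θ = 90° − 52° = 38° to the horizontal. Measuring y along the incline from the free-surface line, vertical depth h = y·sinθ with sinθ = 0.615661.
The centroid is at the centre, 1.55 m below the top of the plate, so y_c = 0.751 + 1.55 = 2.301 m and h_c = 2.301 × 0.615661 = 1.41664 m.
A = π(1.55)² = 7.54768 m².
Resultant F = γ·h_c·A = 11.04606 × 1.41664 × 7.54768 = 118.108 kN.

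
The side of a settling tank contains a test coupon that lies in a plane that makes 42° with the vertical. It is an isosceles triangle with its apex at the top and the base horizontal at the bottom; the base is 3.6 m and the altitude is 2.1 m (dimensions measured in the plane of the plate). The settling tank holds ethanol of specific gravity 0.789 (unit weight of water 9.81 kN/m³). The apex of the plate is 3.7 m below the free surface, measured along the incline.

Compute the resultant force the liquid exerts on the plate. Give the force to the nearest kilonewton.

γ = 0.789 × 9.81 = 7.74009 kN/m³.
The plate makes 42° with the vertical, i.e. θ = 90° − 42° = 48° to the horizontal. Measuring y along the incline from the free-surface line, vertical depth h = y·sinθ with sinθ = 0.743145.
With the apex up, the centroid sits 2h/3 = 2 × 2.1/3 = 1.4 m below the apex, so y_c = 3.7 + 1.4 = 5.1 m and h_c = 5.1 × 0.743145 = 3.79004 m.
A = ½ × 3.6 × 2.1 = 3.78 m².
Resultant F = γ·h_c·A = 7.74009 × 3.79004 × 3.78 = 110.887 kN.

F ≈ 111 kN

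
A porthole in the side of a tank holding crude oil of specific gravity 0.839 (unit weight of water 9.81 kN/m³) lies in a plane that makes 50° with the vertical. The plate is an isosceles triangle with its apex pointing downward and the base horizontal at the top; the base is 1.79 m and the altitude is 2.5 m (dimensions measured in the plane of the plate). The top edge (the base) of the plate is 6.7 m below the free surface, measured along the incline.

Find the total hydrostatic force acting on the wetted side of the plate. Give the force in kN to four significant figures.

F ≈ 89.18 kN

γ = 0.839 × 9.81 = 8.23059 kN/m³.
The plate makes 50° with the vertical, i.e. θ = 90° − 50° = 40° to the horizontal. Measuring y along the incline from the free-surface line, vertical depth h = y·sinθ with sinθ = 0.642788.
With the apex down, the centroid sits h/3 = 2.5/3 = 0.833333 m below the base (the top edge), so y_c = 6.7 + 0.833333 = 7.53333 m and h_c = 7.53333 × 0.642788 = 4.84233 m.
A = ½ × 1.79 × 2.5 = 2.2375 m².
Resultant F = γ·h_c·A = 8.23059 × 4.84233 × 2.2375 = 89.1761 kN.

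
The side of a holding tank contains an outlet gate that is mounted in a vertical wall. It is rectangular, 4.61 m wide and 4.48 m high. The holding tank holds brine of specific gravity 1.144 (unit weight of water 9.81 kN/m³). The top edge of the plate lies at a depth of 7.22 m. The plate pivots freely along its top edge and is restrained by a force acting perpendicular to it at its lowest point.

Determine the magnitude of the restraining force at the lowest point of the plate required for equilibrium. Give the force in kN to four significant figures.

P ≈ 1183 kN

γ = 1.144 × 9.81 = 11.22264 kN/m³.
The centroid lies 4.48/2 = 2.24 m below the top edge, so the centroid depth is h_c = 7.22 + 2.24 = 9.46 m.
A = 4.61 × 4.48 = 20.6528 m².
Resultant F = γ·h_c·A = 11.22264 × 9.46 × 20.6528 = 2192.63 kN.
I_c = b·h³/12 = 4.61 × 4.48³/12 = 34.5425 m⁴.
Centre of pressure: y_p = y_c + I_c/(y_c·A) = 9.46 + 34.5425/(9.46 × 20.6528) = 9.46 + 0.176801 = 9.6368 m along the plane.
The resultant acts 2.24 + 0.176801 = 2.4168 m (along the plate) below the hinge at the top edge, so the moment about the hinge is M = F × 2.4168 = 2192.63 × 2.4168 = 5299.15 kN·m.
A normal force at the bottom, 4.48 m from the hinge, must supply this moment: P = 5299.15/4.48 = 1182.85 kN.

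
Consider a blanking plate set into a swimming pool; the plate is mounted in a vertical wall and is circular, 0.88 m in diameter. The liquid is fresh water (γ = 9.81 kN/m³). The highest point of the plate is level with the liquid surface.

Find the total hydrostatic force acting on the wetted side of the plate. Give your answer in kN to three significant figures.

F ≈ 2.63 kN

γ = 9.81 kN/m³.
The centroid is at the centre, 0.44 m below the top of the plate, so the centroid depth is h_c = 0.44 m.
A = π(0.44)² = 0.608212 m².
Resultant F = γ·h_c·A = 9.81 × 0.44 × 0.608212 = 2.62529 kN.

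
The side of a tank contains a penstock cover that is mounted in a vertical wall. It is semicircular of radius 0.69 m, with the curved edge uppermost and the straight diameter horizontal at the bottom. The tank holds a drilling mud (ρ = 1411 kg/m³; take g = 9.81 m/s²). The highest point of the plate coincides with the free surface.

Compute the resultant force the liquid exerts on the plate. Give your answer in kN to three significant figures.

F ≈ 4.11 kN

γ = ρg = 1411 × 9.81 / 1000 = 13.84191 kN/m³.
The centroid lies 4r/(3π) = 0.292845 m above the diameter, so r − 4r/(3π) = 0.69 − 0.292845 = 0.397155 m below the topmost point, so the centroid depth is h_c = 0.397155 m.
A = πr²/2 = π × 0.69²/2 = 0.747856 m².
Resultant F = γ·h_c·A = 13.84191 × 0.397155 × 0.747856 = 4.11125 kN.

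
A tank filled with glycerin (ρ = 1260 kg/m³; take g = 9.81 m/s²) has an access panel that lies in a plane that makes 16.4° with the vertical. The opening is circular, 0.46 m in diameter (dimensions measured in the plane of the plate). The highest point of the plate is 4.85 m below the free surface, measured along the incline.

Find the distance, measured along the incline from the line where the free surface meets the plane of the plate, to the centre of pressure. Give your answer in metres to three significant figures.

y_p = 5.08 m

γ = ρg = 1260 × 9.81 / 1000 = 12.3606 kN/m³.
The plate makes 16.4° with the vertical, i.e. θ = 90° − 16.4° = 73.6° to the horizontal. Measuring y along the incline from the free-surface line, vertical depth h = y·sinθ with sinθ = 0.959314.
The centroid is at the centre, 0.23 m below the top of the plate, so y_c = 4.85 + 0.23 = 5.08 m and h_c = 5.08 × 0.959314 = 4.87332 m.
A = π(0.23)² = 0.16619 m².
Resultant F = γ·h_c·A = 12.3606 × 4.87332 × 0.16619 = 10.0108 kN.
I_c = πr⁴/4 = π × 0.23⁴/4 = 0.00219787 m⁴.
Centre of pressure: y_p = y_c + I_c/(y_c·A) = 5.08 + 0.00219787/(5.08 × 0.16619) = 5.08 + 0.00260336 = 5.0826 m along the plane.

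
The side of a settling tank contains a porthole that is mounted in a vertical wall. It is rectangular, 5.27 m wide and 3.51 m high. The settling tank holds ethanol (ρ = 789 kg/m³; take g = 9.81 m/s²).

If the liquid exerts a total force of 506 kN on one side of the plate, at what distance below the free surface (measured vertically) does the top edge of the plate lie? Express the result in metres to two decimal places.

d_top ≈ 1.78 m

γ = ρg = 789 × 9.81 / 1000 = 7.74009 kN/m³.
A = 5.27 × 3.51 = 18.4977 m².
From F = γ·h_c·A, the centroid depth is h_c = 506/(7.74009 × 18.4977) = 3.53416 m.
The centroid lies 3.51/2 = 1.755 m below the top edge, so the top edge sits at h_top = 3.53416 − 1.755 = 1.77916 m below the surface.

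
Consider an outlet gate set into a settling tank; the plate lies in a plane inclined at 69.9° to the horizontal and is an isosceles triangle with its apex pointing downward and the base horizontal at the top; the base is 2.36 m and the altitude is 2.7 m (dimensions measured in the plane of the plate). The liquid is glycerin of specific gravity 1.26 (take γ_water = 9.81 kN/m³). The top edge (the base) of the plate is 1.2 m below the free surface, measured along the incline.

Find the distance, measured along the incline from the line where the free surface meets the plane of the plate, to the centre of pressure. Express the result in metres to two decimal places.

γ = 1.26 × 9.81 = 12.3606 kN/m³.
Let θ = 69.9° be the plate's angle to the horizontal; measure y along the incline from where the plane meets the free surface. Vertical depth h = y·sinθ with sinθ = 0.939094.
With the apex down, the centroid sits h/3 = 2.7/3 = 0.9 m below the base (the top edge), so y_c = 1.2 + 0.9 = 2.1 m and h_c = 2.1 × 0.939094 = 1.9721 m.
A = ½ × 2.36 × 2.7 = 3.186 m².
Resultant F = γ·h_c·A = 12.3606 × 1.9721 × 3.186 = 77.663 kN.
I_c = b·h³/36 = 2.36 × 2.7³/36 = 1.29033 m⁴.
Centre of pressure: y_p = y_c + I_c/(y_c·A) = 2.1 + 1.29033/(2.1 × 3.186) = 2.1 + 0.192857 = 2.29286 m along the plane.

y_p = 2.29 m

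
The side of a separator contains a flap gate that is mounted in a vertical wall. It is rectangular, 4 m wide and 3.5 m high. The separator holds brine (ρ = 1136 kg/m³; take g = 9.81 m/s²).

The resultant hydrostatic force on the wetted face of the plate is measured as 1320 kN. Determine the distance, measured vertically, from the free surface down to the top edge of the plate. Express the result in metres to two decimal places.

d_top ≈ 6.71 m

γ = ρg = 1136 × 9.81 / 1000 = 11.14416 kN/m³.
A = 4 × 3.5 = 14 m².
From F = γ·h_c·A, the centroid depth is h_c = 1320/(11.14416 × 14) = 8.46055 m.
The centroid lies 3.5/2 = 1.75 m below the top edge, so the top edge sits at h_top = 8.46055 − 1.75 = 6.71055 m below the surface.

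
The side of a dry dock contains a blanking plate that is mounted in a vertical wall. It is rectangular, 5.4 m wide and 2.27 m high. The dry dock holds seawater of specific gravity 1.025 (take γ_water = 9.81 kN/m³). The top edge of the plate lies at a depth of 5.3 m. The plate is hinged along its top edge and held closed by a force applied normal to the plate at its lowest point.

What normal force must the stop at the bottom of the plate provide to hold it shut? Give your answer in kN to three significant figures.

γ = 1.025 × 9.81 = 10.05525 kN/m³.
The centroid lies 2.27/2 = 1.135 m below the top edge, so the centroid depth is h_c = 5.3 + 1.135 = 6.435 m.
A = 5.4 × 2.27 = 12.258 m².
Resultant F = γ·h_c·A = 10.05525 × 6.435 × 12.258 = 793.16 kN.
I_c = b·h³/12 = 5.4 × 2.27³/12 = 5.26369 m⁴.
Centre of pressure: y_p = y_c + I_c/(y_c·A) = 6.435 + 5.26369/(6.435 × 12.258) = 6.435 + 0.0667302 = 6.50173 m along the plane.
The resultant acts 1.135 + 0.0667302 = 1.20173 m (along the plate) below the hinge at the top edge, so the moment about the hinge is M = F × 1.20173 = 793.16 × 1.20173 = 953.164 kN·m.
A normal force at the bottom, 2.27 m from the hinge, must supply this moment: P = 953.164/2.27 = 419.896 kN.

P ≈ 420 kN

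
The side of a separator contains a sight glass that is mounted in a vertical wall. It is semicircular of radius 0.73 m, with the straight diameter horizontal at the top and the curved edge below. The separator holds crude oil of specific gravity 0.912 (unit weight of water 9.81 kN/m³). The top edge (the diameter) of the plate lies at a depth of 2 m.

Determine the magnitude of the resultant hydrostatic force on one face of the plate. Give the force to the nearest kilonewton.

γ = 0.912 × 9.81 = 8.94672 kN/m³.
The centroid of a semicircle lies 4r/(3π) = 0.309822 m from the diameter, here below the top edge, so the centroid depth is h_c = 2 + 0.309822 = 2.30982 m.
A = πr²/2 = π × 0.73²/2 = 0.837077 m².
Resultant F = γ·h_c·A = 8.94672 × 2.30982 × 0.837077 = 17.2985 kN.

F ≈ 17 kN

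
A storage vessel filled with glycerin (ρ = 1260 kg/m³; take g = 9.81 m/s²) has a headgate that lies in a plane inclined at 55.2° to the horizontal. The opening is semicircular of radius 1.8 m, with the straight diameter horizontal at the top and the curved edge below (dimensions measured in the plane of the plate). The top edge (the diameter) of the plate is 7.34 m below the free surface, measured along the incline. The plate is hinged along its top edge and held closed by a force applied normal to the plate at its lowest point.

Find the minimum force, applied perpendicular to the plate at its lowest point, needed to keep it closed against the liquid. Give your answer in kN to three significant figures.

P ≈ 184 kN

γ = ρg = 1260 × 9.81 / 1000 = 12.3606 kN/m³.
Let θ = 55.2° be the plate's angle to the horizontal; measure y along the incline from where the plane meets the free surface. Vertical depth h = y·sinθ with sinθ = 0.821149.
The centroid of a semicircle lies 4r/(3π) = 0.763944 m from the diameter, here below the top edge, so y_c = 7.34 + 0.763944 = 8.10394 m and h_c = 8.10394 × 0.821149 = 6.65454 m.
A = πr²/2 = π × 1.8²/2 = 5.08938 m².
Resultant F = γ·h_c·A = 12.3606 × 6.65454 × 5.08938 = 418.622 kN.
I_c = (π/8 − 8/(9π))·r⁴ = 0.109757 × 1.8⁴ = 1.15219 m⁴.
Centre of pressure: y_p = y_c + I_c/(y_c·A) = 8.10394 + 1.15219/(8.10394 × 5.08938) = 8.10394 + 0.0279359 = 8.13188 m along the plane.
The resultant acts 0.763944 + 0.0279359 = 0.79188 m (along the plate) below the hinge at the top edge, so the moment about the hinge is M = F × 0.79188 = 418.622 × 0.79188 = 331.498 kN·m.
A normal force at the bottom, 1.8 m from the hinge, must supply this moment: P = 331.498/1.8 = 184.166 kN.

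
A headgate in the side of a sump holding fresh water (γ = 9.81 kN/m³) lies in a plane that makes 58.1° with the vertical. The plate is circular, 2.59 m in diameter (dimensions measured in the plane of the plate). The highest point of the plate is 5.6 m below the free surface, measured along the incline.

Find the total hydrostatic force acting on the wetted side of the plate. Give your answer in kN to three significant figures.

γ = 9.81 kN/m³.
The plate makes 58.1° with the vertical, i.e. θ = 90° − 58.1° = 31.9° to the horizontal. Measuring y along the incline from the free-surface line, vertical depth h = y·sinθ with sinθ = 0.528438.
The centroid is at the centre, 1.295 m below the top of the plate, so y_c = 5.6 + 1.295 = 6.895 m and h_c = 6.895 × 0.528438 = 3.64358 m.
A = π(1.295)² = 5.26853 m².
Resultant F = γ·h_c·A = 9.81 × 3.64358 × 5.26853 = 188.316 kN.

F ≈ 188 kN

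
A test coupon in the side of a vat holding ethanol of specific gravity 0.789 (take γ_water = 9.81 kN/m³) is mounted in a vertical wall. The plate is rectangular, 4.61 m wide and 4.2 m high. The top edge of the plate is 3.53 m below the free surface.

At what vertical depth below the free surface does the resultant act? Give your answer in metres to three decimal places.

γ = 0.789 × 9.81 = 7.74009 kN/m³.
The centroid lies 4.2/2 = 2.1 m below the top edge, so the centroid depth is h_c = 3.53 + 2.1 = 5.63 m.
A = 4.61 × 4.2 = 19.362 m².
Resultant F = γ·h_c·A = 7.74009 × 5.63 × 19.362 = 843.732 kN.
I_c = b·h³/12 = 4.61 × 4.2³/12 = 28.4621 m⁴.
Centre of pressure: y_p = y_c + I_c/(y_c·A) = 5.63 + 28.4621/(5.63 × 19.362) = 5.63 + 0.261101 = 5.8911 m along the plane.

h_p = 5.891 m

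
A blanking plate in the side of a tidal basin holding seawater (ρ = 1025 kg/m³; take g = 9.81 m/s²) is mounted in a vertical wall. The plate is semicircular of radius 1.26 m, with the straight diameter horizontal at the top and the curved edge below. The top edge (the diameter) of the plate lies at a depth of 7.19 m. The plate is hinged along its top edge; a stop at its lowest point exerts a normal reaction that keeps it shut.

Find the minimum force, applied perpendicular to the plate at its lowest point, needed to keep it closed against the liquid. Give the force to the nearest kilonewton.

γ = ρg = 1025 × 9.81 / 1000 = 10.05525 kN/m³.
The centroid of a semicircle lies 4r/(3π) = 0.534761 m from the diameter, here below the top edge, so the centroid depth is h_c = 7.19 + 0.534761 = 7.72476 m.
A = πr²/2 = π × 1.26²/2 = 2.4938 m².
Resultant F = γ·h_c·A = 10.05525 × 7.72476 × 2.4938 = 193.704 kN.
I_c = (π/8 − 8/(9π))·r⁴ = 0.109757 × 1.26⁴ = 0.27664 m⁴.
Centre of pressure: y_p = y_c + I_c/(y_c·A) = 7.72476 + 0.27664/(7.72476 × 2.4938) = 7.72476 + 0.0143605 = 7.73912 m along the plane.
The resultant acts 0.534761 + 0.0143605 = 0.549122 m (along the plate) below the hinge at the top edge, so the moment about the hinge is M = F × 0.549122 = 193.704 × 0.549122 = 106.367 kN·m.
A normal force at the bottom, 1.26 m from the hinge, must supply this moment: P = 106.367/1.26 = 84.4183 kN.

P ≈ 84 kN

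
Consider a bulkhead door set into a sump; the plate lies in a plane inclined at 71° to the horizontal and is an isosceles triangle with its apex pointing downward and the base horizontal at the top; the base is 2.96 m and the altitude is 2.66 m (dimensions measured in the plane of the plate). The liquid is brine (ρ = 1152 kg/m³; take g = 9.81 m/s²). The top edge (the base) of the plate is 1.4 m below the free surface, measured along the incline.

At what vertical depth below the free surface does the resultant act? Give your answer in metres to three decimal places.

h_p = 2.325 m

γ = ρg = 1152 × 9.81 / 1000 = 11.30112 kN/m³.
Let θ = 71° be the plate's angle to the horizontal; measure y along the incline from where the plane meets the free surface. Vertical depth h = y·sinθ with sinθ = 0.945519.
With the apex down, the centroid sits h/3 = 2.66/3 = 0.886667 m below the base (the top edge), so y_c = 1.4 + 0.886667 = 2.28667 m and h_c = 2.28667 × 0.945519 = 2.16209 m.
A = ½ × 2.96 × 2.66 = 3.9368 m².
Resultant F = γ·h_c·A = 11.30112 × 2.16209 × 3.9368 = 96.1919 kN.
I_c = b·h³/36 = 2.96 × 2.66³/36 = 1.54751 m⁴.
Centre of pressure: y_p = y_c + I_c/(y_c·A) = 2.28667 + 1.54751/(2.28667 × 3.9368) = 2.28667 + 0.171904 = 2.45857 m along the plane.
Vertically, h_p = y_p·sinθ = 2.45857 × 0.945519 = 2.32462 m.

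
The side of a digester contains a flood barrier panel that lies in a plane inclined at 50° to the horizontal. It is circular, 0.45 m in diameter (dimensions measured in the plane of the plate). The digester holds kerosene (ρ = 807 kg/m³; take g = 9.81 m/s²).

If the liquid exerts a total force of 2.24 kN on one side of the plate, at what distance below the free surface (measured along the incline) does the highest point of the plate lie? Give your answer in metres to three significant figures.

γ = ρg = 807 × 9.81 / 1000 = 7.91667 kN/m³.
A = π(0.225)² = 0.159043 m².
From F = γ·h_c·A, the centroid depth is h_c = 2.24/(7.91667 × 0.159043) = 1.77906 m.
Let θ = 50° be the plate's angle to the horizontal; measure y along the incline from where the plane meets the free surface. Vertical depth h = y·sinθ with sinθ = 0.766044.
Along the incline, y_c = h_c/sinθ = 1.77906/0.766044 = 2.3224 m.
The centroid is at the centre, 0.225 m below the top of the plate, so the highest point sits at y_top = 2.3224 − 0.225 = 2.0974 m along the incline.

y_top ≈ 2.10 m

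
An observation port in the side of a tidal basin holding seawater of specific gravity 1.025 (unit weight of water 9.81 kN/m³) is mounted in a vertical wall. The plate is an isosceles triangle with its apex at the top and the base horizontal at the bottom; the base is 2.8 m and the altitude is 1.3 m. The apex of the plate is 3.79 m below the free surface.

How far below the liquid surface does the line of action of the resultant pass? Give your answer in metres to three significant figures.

γ = 1.025 × 9.81 = 10.05525 kN/m³.
With the apex up, the centroid sits 2h/3 = 2 × 1.3/3 = 0.866667 m below the apex, so the centroid depth is h_c = 3.79 + 0.866667 = 4.65667 m.
A = ½ × 2.8 × 1.3 = 1.82 m².
Resultant F = γ·h_c·A = 10.05525 × 4.65667 × 1.82 = 85.2196 kN.
I_c = b·h³/36 = 2.8 × 1.3³/36 = 0.170878 m⁴.
Centre of pressure: y_p = y_c + I_c/(y_c·A) = 4.65667 + 0.170878/(4.65667 × 1.82) = 4.65667 + 0.0201623 = 4.67683 m along the plane.

h_p = 4.68 m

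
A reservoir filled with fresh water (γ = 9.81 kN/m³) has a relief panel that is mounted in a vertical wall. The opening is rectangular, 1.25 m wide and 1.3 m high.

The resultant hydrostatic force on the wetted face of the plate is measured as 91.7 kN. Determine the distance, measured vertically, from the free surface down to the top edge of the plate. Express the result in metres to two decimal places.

γ = 9.81 kN/m³.
A = 1.25 × 1.3 = 1.625 m².
From F = γ·h_c·A, the centroid depth is h_c = 91.7/(9.81 × 1.625) = 5.75237 m.
The centroid lies 1.3/2 = 0.65 m below the top edge, so the top edge sits at h_top = 5.75237 − 0.65 = 5.10237 m below the surface.

d_top ≈ 5.10 m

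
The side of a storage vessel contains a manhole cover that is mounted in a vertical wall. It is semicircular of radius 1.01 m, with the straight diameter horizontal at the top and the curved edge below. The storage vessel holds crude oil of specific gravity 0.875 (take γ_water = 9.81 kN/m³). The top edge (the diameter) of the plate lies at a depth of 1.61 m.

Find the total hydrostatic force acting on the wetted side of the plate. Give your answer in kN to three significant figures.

F ≈ 28.0 kN

γ = 0.875 × 9.81 = 8.58375 kN/m³.
The centroid of a semicircle lies 4r/(3π) = 0.428657 m from the diameter, here below the top edge, so the centroid depth is h_c = 1.61 + 0.428657 = 2.03866 m.
A = πr²/2 = π × 1.01²/2 = 1.60237 m².
Resultant F = γ·h_c·A = 8.58375 × 2.03866 × 1.60237 = 28.0404 kN.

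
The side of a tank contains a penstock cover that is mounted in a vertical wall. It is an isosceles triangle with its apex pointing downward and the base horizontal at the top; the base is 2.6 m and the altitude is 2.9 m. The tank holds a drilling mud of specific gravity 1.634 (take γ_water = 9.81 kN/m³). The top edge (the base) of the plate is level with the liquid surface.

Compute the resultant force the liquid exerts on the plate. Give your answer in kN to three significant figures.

γ = 1.634 × 9.81 = 16.02954 kN/m³.
With the apex down, the centroid sits h/3 = 2.9/3 = 0.966667 m below the base (the top edge), so the centroid depth is h_c = 0.966667 m.
A = ½ × 2.6 × 2.9 = 3.77 m².
Resultant F = γ·h_c·A = 16.02954 × 0.966667 × 3.77 = 58.417 kN.

F ≈ 58.4 kN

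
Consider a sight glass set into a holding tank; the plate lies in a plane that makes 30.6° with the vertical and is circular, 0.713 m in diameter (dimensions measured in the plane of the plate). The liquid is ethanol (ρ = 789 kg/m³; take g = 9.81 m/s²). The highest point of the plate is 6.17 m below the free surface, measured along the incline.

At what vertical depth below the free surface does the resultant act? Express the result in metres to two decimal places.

h_p = 5.62 m

γ = ρg = 789 × 9.81 / 1000 = 7.74009 kN/m³.
The plate makes 30.6° with the vertical, i.e. θ = 90° − 30.6° = 59.4° to the horizontal. Measuring y along the incline from the free-surface line, vertical depth h = y·sinθ with sinθ = 0.860742.
The centroid is at the centre, 0.3565 m below the top of the plate, so y_c = 6.17 + 0.3565 = 6.5265 m and h_c = 6.5265 × 0.860742 = 5.61763 m.
A = π(0.3565)² = 0.399272 m².
Resultant F = γ·h_c·A = 7.74009 × 5.61763 × 0.399272 = 17.3607 kN.
I_c = πr⁴/4 = π × 0.3565⁴/4 = 0.0126861 m⁴.
Centre of pressure: y_p = y_c + I_c/(y_c·A) = 6.5265 + 0.0126861/(6.5265 × 0.399272) = 6.5265 + 0.00486832 = 6.53137 m along the plane.
Vertically, h_p = y_p·sinθ = 6.53137 × 0.860742 = 5.62182 m.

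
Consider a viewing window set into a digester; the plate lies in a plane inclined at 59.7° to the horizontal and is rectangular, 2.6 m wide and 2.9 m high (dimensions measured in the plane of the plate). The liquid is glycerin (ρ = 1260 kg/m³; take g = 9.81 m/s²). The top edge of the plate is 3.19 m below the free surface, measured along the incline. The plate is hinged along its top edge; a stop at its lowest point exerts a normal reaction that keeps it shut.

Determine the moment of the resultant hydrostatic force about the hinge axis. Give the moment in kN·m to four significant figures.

M ≈ 597.8 kN·m

γ = ρg = 1260 × 9.81 / 1000 = 12.3606 kN/m³.
Let θ = 59.7° be the plate's angle to the horizontal; measure y along the incline from where the plane meets the free surface. Vertical depth h = y·sinθ with sinθ = 0.863396.
The centroid lies 2.9/2 = 1.45 m below the top edge, so y_c = 3.19 + 1.45 = 4.64 m and h_c = 4.64 × 0.863396 = 4.00616 m.
A = 2.6 × 2.9 = 7.54 m².
Resultant F = γ·h_c·A = 12.3606 × 4.00616 × 7.54 = 373.37 kN.
I_c = b·h³/12 = 2.6 × 2.9³/12 = 5.28428 m⁴.
Centre of pressure: y_p = y_c + I_c/(y_c·A) = 4.64 + 5.28428/(4.64 × 7.54) = 4.64 + 0.151042 = 4.79104 m along the plane.
The resultant acts 1.45 + 0.151042 = 1.60104 m (along the plate) below the hinge at the top edge, so the moment about the hinge is M = F × 1.60104 = 373.37 × 1.60104 = 597.78 kN·m.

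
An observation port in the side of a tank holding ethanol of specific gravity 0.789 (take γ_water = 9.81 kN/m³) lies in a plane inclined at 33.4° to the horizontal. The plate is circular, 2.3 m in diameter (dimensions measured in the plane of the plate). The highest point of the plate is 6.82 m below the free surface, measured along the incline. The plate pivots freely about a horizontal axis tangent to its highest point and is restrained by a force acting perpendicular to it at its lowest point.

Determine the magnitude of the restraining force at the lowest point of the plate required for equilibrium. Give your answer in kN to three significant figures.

P ≈ 73.1 kN

γ = 0.789 × 9.81 = 7.74009 kN/m³.
Let θ = 33.4° be the plate's angle to the horizontal; measure y along the incline from where the plane meets the free surface. Vertical depth h = y·sinθ with sinθ = 0.550481.
The centroid is at the centre, 1.15 m below the top of the plate, so y_c = 6.82 + 1.15 = 7.97 m and h_c = 7.97 × 0.550481 = 4.38733 m.
A = π(1.15)² = 4.15476 m².
Resultant F = γ·h_c·A = 7.74009 × 4.38733 × 4.15476 = 141.089 kN.
I_c = πr⁴/4 = π × 1.15⁴/4 = 1.37367 m⁴.
Centre of pressure: y_p = y_c + I_c/(y_c·A) = 7.97 + 1.37367/(7.97 × 4.15476) = 7.97 + 0.0414838 = 8.01148 m along the plane.
The resultant acts 1.15 + 0.0414838 = 1.19148 m (along the plate) below the hinge at the top edge, so the moment about the hinge is M = F × 1.19148 = 141.089 × 1.19148 = 168.105 kN·m.
A normal force at the bottom, 2.3 m from the hinge, must supply this moment: P = 168.105/2.3 = 73.0891 kN.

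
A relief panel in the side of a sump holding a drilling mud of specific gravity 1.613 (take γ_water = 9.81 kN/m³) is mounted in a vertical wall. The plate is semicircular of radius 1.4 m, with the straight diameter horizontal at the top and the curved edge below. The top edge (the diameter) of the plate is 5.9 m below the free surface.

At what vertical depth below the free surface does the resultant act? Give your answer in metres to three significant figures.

h_p = 6.52 m

γ = 1.613 × 9.81 = 15.82353 kN/m³.
The centroid of a semicircle lies 4r/(3π) = 0.594178 m from the diameter, here below the top edge, so the centroid depth is h_c = 5.9 + 0.594178 = 6.49418 m.
A = πr²/2 = π × 1.4²/2 = 3.07876 m².
Resultant F = γ·h_c·A = 15.82353 × 6.49418 × 3.07876 = 316.376 kN.
I_c = (π/8 − 8/(9π))·r⁴ = 0.109757 × 1.4⁴ = 0.421642 m⁴.
Centre of pressure: y_p = y_c + I_c/(y_c·A) = 6.49418 + 0.421642/(6.49418 × 3.07876) = 6.49418 + 0.0210884 = 6.51527 m along the plane.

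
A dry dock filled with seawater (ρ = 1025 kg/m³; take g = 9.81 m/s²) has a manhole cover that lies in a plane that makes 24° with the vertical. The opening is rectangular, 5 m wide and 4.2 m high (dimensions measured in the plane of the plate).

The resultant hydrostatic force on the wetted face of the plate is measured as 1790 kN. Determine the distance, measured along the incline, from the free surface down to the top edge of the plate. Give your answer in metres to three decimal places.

γ = ρg = 1025 × 9.81 / 1000 = 10.05525 kN/m³.
A = 5 × 4.2 = 21 m².
From F = γ·h_c·A, the centroid depth is h_c = 1790/(10.05525 × 21) = 8.47697 m.
The plate makes 24° with the vertical, i.e. θ = 90° − 24° = 66° to the horizontal. Measuring y along the incline from the free-surface line, vertical depth h = y·sinθ with sinθ = 0.913545.
Along the incline, y_c = h_c/sinθ = 8.47697/0.913545 = 9.2792 m.
The centroid lies 4.2/2 = 2.1 m below the top edge, so the top edge sits at y_top = 9.2792 − 2.1 = 7.1792 m along the incline.

y_top ≈ 7.179 m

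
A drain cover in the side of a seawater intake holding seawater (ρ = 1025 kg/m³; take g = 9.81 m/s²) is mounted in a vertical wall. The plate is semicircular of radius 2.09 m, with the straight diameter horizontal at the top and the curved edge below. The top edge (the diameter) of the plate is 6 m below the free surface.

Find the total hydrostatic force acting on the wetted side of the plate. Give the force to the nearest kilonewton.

F ≈ 475 kN

γ = ρg = 1025 × 9.81 / 1000 = 10.05525 kN/m³.
The centroid of a semicircle lies 4r/(3π) = 0.887024 m from the diameter, here below the top edge, so the centroid depth is h_c = 6 + 0.887024 = 6.88702 m.
A = πr²/2 = π × 2.09²/2 = 6.8614 m².
Resultant F = γ·h_c·A = 10.05525 × 6.88702 × 6.8614 = 475.157 kN.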